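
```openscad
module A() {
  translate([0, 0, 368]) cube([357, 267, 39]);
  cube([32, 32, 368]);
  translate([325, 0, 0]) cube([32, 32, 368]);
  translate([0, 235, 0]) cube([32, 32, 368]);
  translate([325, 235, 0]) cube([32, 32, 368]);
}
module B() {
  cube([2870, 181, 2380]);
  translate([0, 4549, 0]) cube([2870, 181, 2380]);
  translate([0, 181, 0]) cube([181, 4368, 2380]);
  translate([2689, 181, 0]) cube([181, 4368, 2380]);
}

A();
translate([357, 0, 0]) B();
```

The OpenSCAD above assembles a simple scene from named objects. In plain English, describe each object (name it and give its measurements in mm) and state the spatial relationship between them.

A is a four-legged stool. The seat is a 357×267×39 mm slab whose top surface is at z = 407 mm; four square legs, each 32×32 mm in cross-section, run from the floor (z = 0) to the underside of the seat, each flush with a corner of the seat.

B is the wall frame of a small rectangular building: four walls, each 2380 mm tall and 181 mm thick, enclosing a footprint 2870 mm (x) by 4730 mm (y) outside-to-outside, with no floor or roof. The front and back walls (the −y and +y sides) span the full width; the two side walls fit between them.

The house frame is against the stool's +x side, with their −y faces flush.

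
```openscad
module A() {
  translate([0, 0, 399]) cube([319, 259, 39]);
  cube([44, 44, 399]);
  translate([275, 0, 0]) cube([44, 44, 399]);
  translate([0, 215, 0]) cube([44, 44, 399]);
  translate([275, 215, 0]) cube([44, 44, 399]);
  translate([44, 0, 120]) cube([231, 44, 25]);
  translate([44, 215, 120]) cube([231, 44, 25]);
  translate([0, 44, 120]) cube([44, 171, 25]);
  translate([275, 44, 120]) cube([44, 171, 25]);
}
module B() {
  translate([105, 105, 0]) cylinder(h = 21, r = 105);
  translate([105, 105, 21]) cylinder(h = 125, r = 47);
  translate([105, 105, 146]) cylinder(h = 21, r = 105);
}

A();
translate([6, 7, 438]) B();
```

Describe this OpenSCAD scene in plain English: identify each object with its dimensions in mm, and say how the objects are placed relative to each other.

A is a four-legged stool. The seat is 319×259 mm, 39 mm thick, top at z = 438 mm. It stands on four square legs, each 44×44 mm in cross-section, from z = 0 to the seat underside, each flush with a corner of the seat. Four stretchers, 44 mm wide and 25 mm tall, connect adjacent legs with their undersides at z = 120 mm, each running between the inner faces of the legs it joins and aligned with the legs' outer faces on the other axis.

B is a spool: two coaxial disc flanges of radius 105 mm and thickness 21 mm, joined by a core cylinder of radius 47 mm and height 125 mm. The lower flange rests on z = 0 and the three cylinders share a vertical axis.

The spool is on top of the stool.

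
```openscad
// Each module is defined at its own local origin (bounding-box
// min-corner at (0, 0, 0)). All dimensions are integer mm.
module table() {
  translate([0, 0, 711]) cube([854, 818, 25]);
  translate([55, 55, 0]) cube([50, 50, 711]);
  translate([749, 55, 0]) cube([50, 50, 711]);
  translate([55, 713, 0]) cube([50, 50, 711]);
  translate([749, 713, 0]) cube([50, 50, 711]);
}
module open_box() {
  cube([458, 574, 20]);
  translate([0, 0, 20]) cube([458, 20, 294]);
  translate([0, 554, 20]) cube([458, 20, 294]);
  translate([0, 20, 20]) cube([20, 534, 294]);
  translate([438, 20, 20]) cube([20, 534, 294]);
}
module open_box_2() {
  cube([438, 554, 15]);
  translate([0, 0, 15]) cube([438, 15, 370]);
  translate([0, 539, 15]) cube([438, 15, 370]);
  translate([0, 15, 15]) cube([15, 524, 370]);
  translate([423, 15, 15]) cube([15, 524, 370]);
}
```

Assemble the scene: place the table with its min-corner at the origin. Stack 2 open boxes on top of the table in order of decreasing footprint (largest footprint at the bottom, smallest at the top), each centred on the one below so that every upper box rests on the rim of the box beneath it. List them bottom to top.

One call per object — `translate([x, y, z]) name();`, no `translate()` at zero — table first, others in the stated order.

table();
translate([198, 122, 736]) open_box();
translate([208, 132, 1050]) open_box_2();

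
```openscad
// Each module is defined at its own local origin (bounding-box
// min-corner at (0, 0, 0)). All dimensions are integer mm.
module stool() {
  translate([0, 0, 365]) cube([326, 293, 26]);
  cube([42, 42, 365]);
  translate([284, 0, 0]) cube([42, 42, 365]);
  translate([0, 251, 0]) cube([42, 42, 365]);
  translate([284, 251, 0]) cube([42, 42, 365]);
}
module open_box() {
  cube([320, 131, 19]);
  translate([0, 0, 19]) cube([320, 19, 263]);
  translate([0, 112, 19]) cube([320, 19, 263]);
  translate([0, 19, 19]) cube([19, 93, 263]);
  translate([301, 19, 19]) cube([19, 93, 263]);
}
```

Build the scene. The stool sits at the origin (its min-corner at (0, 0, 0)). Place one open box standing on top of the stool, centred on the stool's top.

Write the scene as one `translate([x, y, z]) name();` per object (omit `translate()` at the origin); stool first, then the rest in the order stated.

stool();
translate([3, 81, 391]) open_box();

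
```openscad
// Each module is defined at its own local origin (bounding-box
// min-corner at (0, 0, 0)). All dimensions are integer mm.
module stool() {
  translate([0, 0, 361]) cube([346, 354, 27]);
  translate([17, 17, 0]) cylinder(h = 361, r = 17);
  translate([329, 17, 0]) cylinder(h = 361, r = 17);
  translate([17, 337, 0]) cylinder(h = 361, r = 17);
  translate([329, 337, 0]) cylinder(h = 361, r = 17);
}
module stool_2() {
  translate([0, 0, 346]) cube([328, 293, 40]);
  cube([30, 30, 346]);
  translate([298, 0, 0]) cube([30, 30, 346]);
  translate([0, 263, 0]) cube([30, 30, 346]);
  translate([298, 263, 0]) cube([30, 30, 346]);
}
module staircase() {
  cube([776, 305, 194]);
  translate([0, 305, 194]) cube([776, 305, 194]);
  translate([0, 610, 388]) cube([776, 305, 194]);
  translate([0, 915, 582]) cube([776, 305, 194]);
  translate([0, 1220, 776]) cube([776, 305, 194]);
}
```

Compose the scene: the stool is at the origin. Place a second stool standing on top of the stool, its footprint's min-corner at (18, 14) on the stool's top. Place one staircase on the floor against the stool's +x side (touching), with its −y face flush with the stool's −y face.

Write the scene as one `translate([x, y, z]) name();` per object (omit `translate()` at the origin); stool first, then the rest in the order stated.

stool();
translate([18, 14, 388]) stool_2();
translate([346, 0, 0]) staircase();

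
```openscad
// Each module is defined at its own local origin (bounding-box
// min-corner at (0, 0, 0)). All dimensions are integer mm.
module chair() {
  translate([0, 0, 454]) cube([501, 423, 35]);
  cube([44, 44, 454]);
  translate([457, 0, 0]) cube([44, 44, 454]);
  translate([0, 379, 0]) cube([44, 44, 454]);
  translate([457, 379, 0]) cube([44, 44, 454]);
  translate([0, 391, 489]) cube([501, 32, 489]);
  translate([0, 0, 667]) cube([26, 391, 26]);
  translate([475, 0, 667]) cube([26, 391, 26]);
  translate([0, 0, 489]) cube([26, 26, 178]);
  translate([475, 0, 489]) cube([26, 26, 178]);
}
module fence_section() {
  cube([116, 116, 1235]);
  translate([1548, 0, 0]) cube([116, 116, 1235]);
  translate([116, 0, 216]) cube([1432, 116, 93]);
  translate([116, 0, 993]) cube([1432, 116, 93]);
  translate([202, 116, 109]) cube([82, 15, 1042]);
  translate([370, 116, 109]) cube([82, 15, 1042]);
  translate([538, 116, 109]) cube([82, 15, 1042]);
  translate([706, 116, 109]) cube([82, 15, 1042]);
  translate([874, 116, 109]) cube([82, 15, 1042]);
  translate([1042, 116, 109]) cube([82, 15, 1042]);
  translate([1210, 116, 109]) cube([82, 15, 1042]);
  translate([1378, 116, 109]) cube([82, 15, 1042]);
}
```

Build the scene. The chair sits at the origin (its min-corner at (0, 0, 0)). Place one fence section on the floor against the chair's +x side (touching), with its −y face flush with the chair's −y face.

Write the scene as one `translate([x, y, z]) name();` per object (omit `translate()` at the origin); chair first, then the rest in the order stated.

chair();
translate([501, 0, 0]) fence_section();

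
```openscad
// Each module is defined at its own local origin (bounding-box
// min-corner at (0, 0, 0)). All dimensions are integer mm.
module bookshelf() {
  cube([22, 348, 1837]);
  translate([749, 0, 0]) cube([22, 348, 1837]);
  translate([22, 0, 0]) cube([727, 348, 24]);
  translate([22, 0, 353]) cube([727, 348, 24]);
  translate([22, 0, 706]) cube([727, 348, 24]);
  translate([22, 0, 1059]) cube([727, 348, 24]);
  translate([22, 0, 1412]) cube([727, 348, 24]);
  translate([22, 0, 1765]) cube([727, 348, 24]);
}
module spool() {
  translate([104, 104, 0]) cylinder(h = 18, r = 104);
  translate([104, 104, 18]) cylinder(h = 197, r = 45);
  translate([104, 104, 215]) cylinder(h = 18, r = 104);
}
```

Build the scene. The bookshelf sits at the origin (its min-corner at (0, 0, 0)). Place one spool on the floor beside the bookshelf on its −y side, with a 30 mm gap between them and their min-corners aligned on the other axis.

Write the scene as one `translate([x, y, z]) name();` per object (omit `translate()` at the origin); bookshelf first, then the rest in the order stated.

bookshelf();
translate([0, -238, 0]) spool();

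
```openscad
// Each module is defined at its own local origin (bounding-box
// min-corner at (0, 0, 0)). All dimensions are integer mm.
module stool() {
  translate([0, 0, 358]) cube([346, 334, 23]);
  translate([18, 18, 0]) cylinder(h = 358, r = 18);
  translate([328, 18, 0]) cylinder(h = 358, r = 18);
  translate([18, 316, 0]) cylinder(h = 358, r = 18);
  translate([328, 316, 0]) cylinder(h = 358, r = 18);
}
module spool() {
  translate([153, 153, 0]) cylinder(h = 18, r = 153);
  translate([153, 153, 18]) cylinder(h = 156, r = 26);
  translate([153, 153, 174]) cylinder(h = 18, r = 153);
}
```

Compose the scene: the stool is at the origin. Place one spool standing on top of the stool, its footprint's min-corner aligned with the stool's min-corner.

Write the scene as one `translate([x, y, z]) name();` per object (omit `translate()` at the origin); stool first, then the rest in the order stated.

stool();
translate([0, 0, 381]) spool();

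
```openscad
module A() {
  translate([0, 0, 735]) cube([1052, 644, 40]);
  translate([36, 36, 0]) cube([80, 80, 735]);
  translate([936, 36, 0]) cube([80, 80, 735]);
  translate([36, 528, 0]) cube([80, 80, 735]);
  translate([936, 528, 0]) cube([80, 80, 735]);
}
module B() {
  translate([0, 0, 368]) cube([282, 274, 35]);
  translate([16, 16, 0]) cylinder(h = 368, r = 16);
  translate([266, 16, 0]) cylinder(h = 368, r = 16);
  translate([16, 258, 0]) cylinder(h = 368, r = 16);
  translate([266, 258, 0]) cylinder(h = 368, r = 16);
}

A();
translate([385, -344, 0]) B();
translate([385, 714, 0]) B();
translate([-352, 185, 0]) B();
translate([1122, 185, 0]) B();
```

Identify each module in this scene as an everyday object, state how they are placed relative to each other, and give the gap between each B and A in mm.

Each stool's nearest face is 70 mm from the table's bounding box.

A is a table. B is a stool. Four stools sit around the table at the −y, +y, −x, +x sides. The gap between each stool and the table is 70 mm.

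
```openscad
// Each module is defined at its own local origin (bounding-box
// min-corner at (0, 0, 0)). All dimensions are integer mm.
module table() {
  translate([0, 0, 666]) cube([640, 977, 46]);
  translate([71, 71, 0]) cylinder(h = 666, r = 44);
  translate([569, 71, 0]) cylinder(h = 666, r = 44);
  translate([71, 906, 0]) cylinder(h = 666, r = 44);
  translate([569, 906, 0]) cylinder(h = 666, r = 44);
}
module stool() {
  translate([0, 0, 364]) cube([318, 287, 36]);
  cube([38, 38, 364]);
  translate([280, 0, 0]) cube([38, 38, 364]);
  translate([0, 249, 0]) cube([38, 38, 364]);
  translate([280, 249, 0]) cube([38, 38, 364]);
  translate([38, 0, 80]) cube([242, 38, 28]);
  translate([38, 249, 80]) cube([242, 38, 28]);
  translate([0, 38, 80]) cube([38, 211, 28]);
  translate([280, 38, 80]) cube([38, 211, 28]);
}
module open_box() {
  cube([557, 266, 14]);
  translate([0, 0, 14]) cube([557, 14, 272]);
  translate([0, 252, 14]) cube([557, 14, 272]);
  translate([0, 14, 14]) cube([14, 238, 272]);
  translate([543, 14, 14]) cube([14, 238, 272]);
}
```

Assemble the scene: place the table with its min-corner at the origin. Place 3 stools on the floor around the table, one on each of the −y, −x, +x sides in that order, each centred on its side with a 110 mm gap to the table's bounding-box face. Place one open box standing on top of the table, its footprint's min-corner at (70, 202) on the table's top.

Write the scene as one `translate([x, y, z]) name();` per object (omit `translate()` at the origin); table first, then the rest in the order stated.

table();
translate([161, -397, 0]) stool();
translate([-428, 345, 0]) stool();
translate([750, 345, 0]) stool();
translate([70, 202, 712]) open_box();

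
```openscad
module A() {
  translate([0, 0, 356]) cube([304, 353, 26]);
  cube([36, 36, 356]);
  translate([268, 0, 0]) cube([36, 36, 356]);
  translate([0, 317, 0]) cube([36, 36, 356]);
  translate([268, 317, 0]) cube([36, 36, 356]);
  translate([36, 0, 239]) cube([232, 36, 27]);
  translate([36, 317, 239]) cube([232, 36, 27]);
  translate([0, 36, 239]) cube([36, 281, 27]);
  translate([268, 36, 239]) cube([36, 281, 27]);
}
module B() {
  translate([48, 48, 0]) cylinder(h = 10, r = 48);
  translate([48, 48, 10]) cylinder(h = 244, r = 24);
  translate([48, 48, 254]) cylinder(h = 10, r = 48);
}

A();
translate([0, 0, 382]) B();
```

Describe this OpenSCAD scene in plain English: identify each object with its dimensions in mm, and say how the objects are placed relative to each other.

A is a four-legged stool. The seat is a 304×353×26 mm slab whose top surface is at z = 382 mm; four square legs, each 36×36 mm in cross-section, run from the floor (z = 0) to the underside of the seat, each flush with a corner of the seat. Four stretchers, 36 mm wide and 27 mm tall, connect adjacent legs with their undersides at z = 239 mm, each running between the inner faces of the legs it joins and aligned with the legs' outer faces on the other axis.

B is a spool: two coaxial disc flanges of radius 48 mm and thickness 10 mm, joined by a core cylinder of radius 24 mm and height 244 mm. The lower flange rests on z = 0 and the three cylinders share a vertical axis.

The spool is on top of the stool.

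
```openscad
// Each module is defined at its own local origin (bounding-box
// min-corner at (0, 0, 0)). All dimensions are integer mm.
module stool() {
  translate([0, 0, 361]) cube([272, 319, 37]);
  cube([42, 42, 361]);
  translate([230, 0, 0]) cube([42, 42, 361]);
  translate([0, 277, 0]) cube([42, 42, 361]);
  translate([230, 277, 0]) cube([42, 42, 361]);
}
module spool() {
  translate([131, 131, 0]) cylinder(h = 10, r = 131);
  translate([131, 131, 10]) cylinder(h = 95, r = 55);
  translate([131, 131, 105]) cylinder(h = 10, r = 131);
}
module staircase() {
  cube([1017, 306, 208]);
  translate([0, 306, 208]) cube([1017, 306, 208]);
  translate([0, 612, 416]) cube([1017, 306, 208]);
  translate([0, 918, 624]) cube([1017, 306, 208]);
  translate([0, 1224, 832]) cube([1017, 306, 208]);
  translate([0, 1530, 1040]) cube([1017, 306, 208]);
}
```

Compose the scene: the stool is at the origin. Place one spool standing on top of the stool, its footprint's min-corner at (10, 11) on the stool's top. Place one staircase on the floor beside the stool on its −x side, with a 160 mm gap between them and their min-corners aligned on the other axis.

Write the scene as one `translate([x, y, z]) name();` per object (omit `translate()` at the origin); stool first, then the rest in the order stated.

stool();
translate([10, 11, 398]) spool();
translate([-1177, 0, 0]) staircase();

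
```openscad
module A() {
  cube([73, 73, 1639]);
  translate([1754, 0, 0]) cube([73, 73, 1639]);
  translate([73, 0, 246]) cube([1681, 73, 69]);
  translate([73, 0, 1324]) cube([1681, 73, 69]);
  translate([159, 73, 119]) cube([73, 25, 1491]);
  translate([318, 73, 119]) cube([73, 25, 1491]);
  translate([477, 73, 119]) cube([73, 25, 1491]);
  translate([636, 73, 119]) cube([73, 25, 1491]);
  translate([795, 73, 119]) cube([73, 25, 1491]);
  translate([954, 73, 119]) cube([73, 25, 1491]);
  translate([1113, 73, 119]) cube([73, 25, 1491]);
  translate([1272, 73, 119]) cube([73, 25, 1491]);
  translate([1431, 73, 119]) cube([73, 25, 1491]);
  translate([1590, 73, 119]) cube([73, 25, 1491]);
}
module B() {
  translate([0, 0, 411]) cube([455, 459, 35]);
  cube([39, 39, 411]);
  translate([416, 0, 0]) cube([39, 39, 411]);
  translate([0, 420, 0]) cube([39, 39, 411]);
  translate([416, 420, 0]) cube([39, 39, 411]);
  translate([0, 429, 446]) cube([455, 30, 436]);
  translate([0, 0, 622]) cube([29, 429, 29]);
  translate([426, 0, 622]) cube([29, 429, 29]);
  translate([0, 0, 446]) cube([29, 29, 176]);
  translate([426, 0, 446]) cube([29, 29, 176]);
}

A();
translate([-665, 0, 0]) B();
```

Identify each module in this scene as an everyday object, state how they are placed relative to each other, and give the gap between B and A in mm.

The chair's nearest face is 210 mm from the fence section's −x face.

A is a fence section. B is a chair. The chair is on the floor beside the fence section on its −x side. The gap between the chair and the fence section is 210 mm.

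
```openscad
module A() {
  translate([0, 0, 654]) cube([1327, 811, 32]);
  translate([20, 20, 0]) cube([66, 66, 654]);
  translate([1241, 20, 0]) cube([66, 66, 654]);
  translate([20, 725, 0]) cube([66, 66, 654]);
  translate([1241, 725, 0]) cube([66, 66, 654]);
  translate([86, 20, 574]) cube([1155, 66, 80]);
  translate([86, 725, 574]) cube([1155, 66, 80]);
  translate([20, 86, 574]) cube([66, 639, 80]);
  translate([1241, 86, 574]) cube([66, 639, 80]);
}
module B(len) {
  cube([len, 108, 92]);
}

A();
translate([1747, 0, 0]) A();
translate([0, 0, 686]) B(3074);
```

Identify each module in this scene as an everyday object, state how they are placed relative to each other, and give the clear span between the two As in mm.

Second table starts at x = 1747; first ends at x = 1327; clear span = 1747 − 1327 = 420 mm.

A is a table. B is a beam. A beam spans the tops of two tables. The clear span between the two tables is 420 mm.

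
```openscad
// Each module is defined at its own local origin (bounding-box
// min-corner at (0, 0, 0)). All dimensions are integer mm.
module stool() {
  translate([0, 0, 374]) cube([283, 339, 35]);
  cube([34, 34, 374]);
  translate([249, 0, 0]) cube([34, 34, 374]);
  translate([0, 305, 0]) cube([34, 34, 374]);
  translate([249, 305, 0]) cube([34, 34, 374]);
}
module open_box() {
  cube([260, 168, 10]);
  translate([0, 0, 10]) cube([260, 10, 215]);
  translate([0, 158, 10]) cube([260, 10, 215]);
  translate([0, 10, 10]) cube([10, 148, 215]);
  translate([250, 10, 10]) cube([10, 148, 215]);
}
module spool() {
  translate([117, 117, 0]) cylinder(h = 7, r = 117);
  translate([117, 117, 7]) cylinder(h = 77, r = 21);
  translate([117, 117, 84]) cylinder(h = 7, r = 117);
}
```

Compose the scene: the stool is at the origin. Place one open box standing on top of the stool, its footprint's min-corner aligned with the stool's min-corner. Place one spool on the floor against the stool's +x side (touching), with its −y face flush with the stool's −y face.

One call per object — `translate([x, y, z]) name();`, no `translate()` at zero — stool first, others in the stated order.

stool();
translate([0, 0, 409]) open_box();
translate([283, 0, 0]) spool();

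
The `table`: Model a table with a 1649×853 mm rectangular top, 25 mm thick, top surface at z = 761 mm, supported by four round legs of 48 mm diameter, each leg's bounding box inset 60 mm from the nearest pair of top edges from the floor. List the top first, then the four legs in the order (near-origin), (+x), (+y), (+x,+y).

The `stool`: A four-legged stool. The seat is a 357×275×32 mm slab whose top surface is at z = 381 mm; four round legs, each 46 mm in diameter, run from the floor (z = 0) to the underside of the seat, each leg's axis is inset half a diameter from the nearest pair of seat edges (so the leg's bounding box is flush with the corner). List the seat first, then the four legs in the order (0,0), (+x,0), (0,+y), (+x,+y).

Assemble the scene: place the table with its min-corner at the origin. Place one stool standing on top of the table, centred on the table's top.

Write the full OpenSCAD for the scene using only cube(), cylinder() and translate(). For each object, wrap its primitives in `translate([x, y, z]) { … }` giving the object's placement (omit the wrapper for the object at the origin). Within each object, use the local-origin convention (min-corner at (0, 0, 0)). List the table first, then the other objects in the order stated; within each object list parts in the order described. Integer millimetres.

translate([0, 0, 736]) cube([1649, 853, 25]);
translate([84, 84, 0]) cylinder(h = 736, r = 24);
translate([1565, 84, 0]) cylinder(h = 736, r = 24);
translate([84, 769, 0]) cylinder(h = 736, r = 24);
translate([1565, 769, 0]) cylinder(h = 736, r = 24);
translate([646, 289, 761]) {
  translate([0, 0, 349]) cube([357, 275, 32]);
  translate([23, 23, 0]) cylinder(h = 349, r = 23);
  translate([334, 23, 0]) cylinder(h = 349, r = 23);
  translate([23, 252, 0]) cylinder(h = 349, r = 23);
  translate([334, 252, 0]) cylinder(h = 349, r = 23);
}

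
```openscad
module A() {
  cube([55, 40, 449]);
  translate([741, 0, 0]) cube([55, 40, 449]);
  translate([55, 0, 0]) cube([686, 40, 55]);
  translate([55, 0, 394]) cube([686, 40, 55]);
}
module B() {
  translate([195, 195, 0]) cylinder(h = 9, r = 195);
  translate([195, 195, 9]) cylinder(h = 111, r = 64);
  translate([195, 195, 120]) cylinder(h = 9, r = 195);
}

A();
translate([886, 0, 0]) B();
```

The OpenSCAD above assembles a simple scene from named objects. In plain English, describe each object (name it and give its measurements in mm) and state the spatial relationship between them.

A is a rectangular picture frame lying in the x–z plane (depth along y). The opening is 686 mm wide (x) by 339 mm tall (z), surrounded by a border 55 mm wide on all four sides. The frame is 40 mm deep and is made of two full-height vertical stiles with two horizontal rails fitted between them.

B is a spool: two coaxial disc flanges of radius 195 mm and thickness 9 mm, joined by a core cylinder of radius 64 mm and height 111 mm. The lower flange rests on z = 0 and the three cylinders share a vertical axis.

The spool is on the floor beside the picture frame on its +x side.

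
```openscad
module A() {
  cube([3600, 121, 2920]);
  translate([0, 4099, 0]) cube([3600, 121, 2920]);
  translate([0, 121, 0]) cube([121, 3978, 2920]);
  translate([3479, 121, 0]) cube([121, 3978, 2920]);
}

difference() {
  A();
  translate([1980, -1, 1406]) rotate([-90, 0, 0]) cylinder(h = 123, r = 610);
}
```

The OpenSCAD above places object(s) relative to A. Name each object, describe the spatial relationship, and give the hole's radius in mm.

The subtracted cylinder has r = 610 mm.

A is a house frame. The house frame has a circular hole through its front wall. The hole's radius is 610 mm.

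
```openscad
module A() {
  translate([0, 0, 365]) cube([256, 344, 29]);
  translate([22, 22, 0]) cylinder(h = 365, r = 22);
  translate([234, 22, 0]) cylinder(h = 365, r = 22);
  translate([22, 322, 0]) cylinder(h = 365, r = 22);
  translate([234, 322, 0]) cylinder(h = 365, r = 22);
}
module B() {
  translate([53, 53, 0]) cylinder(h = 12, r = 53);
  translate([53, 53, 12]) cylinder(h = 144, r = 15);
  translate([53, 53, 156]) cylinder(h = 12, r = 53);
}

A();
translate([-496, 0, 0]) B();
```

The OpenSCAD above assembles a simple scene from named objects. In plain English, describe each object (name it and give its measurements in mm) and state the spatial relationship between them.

A is a four-legged stool. The seat is 256×344 mm, 29 mm thick, top at z = 394 mm. It stands on four round legs, each 44 mm in diameter, from z = 0 to the seat underside, each leg's axis is inset half a diameter from the nearest pair of seat edges (so the leg's bounding box is flush with the corner).

B is a spool: two coaxial disc flanges of radius 53 mm and thickness 12 mm, joined by a core cylinder of radius 15 mm and height 144 mm. The lower flange rests on z = 0 and the three cylinders share a vertical axis.

The spool is on the floor beside the stool on its −x side.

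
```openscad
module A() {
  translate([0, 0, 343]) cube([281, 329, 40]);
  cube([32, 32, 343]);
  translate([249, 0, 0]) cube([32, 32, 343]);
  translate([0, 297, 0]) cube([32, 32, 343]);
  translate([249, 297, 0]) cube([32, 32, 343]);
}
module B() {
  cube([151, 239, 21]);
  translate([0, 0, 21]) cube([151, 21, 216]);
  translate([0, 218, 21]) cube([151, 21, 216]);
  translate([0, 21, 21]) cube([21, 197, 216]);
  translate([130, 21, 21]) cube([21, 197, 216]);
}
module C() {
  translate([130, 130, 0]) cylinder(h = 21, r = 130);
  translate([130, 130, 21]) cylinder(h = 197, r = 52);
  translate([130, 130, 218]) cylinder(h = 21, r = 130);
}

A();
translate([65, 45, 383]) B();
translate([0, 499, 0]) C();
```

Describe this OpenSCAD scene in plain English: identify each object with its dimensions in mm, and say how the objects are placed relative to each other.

A is a four-legged stool. The seat is a 281×329×40 mm slab whose top surface is at z = 383 mm; four square legs, each 32×32 mm in cross-section, run from the floor (z = 0) to the underside of the seat, each flush with a corner of the seat.

B is an open storage box with external size 151×239×237 mm and wall thickness 21 mm (the base is also 21 mm thick). The base covers the whole footprint; the four walls stand on the base, with the y-facing walls full-width and the x-facing walls fitting between their inner faces.

C is a spool: two coaxial disc flanges of radius 130 mm and thickness 21 mm, joined by a core cylinder of radius 52 mm and height 197 mm. The lower flange rests on z = 0 and the three cylinders share a vertical axis.

The open box is on top of the stool, centred. The spool is on the floor beside the stool on its +y side.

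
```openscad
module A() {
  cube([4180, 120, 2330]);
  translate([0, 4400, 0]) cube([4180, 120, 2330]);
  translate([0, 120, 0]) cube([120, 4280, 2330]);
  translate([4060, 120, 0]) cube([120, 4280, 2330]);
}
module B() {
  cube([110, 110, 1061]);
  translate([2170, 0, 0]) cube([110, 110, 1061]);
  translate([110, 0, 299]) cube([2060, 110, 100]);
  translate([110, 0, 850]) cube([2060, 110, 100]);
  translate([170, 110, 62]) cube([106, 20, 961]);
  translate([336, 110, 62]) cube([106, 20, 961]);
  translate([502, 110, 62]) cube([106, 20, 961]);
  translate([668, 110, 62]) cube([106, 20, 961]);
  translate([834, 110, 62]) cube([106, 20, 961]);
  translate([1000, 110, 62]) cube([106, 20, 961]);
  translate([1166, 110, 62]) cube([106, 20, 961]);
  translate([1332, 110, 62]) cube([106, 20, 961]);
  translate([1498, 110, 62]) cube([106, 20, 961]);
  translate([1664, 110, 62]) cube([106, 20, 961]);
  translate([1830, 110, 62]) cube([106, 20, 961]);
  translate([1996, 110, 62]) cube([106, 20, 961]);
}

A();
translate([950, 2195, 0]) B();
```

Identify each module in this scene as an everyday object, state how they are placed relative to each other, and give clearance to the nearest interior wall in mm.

A is a house frame. B is a fence section. The fence section sits inside the house frame, centred. The clearance to the nearest interior wall is 830 mm.

Clearances: x = 830, y = 2075; minimum 830 mm.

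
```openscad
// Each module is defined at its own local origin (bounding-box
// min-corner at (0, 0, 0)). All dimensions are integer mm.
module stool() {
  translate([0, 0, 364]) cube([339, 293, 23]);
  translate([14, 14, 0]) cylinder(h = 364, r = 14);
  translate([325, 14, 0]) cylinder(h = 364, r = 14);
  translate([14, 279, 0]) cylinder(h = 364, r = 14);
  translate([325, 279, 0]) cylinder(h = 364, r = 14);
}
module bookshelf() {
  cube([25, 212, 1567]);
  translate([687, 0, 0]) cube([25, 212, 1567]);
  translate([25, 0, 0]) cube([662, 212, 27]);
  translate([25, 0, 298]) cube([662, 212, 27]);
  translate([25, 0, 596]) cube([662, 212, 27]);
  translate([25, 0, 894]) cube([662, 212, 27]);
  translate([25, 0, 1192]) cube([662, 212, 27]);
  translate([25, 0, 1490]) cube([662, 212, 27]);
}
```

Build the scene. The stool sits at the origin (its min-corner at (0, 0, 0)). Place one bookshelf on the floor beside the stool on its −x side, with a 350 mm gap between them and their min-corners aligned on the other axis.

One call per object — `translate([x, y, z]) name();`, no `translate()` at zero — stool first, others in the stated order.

stool();
translate([-1062, 0, 0]) bookshelf();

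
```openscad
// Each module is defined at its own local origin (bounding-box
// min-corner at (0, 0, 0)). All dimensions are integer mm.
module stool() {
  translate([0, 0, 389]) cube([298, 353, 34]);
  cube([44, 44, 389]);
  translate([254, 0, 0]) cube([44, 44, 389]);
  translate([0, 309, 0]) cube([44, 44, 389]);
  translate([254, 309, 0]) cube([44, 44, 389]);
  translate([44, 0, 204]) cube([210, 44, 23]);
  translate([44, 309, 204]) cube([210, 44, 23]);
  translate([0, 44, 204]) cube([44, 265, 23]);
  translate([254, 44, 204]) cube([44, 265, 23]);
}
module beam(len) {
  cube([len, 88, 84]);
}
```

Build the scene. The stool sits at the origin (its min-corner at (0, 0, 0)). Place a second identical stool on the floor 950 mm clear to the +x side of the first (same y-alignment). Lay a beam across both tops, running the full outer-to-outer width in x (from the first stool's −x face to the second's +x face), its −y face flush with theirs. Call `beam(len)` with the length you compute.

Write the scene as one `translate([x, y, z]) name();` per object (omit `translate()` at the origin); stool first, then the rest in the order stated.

stool();
translate([1248, 0, 0]) stool();
translate([0, 0, 423]) beam(1546);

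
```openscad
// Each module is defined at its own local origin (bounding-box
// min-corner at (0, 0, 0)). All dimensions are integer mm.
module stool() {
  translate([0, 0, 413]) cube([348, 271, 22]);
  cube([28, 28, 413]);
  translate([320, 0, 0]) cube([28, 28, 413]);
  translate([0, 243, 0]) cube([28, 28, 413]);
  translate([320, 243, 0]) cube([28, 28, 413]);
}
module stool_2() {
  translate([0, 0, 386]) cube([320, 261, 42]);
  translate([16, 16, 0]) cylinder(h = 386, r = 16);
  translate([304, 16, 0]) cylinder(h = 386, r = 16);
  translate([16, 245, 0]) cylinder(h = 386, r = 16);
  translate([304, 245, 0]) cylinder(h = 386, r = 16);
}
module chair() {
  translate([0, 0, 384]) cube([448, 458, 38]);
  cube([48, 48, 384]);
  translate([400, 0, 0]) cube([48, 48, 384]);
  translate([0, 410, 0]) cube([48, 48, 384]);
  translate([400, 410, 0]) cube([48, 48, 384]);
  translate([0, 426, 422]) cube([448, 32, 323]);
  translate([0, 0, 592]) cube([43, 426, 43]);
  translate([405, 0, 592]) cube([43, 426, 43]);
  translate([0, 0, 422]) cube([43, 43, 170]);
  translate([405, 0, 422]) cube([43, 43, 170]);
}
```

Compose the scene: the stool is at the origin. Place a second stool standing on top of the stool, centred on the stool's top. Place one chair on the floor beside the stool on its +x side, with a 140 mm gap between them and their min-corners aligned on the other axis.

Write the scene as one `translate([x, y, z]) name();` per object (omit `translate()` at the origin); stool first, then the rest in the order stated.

stool();
translate([14, 5, 435]) stool_2();
translate([488, 0, 0]) chair();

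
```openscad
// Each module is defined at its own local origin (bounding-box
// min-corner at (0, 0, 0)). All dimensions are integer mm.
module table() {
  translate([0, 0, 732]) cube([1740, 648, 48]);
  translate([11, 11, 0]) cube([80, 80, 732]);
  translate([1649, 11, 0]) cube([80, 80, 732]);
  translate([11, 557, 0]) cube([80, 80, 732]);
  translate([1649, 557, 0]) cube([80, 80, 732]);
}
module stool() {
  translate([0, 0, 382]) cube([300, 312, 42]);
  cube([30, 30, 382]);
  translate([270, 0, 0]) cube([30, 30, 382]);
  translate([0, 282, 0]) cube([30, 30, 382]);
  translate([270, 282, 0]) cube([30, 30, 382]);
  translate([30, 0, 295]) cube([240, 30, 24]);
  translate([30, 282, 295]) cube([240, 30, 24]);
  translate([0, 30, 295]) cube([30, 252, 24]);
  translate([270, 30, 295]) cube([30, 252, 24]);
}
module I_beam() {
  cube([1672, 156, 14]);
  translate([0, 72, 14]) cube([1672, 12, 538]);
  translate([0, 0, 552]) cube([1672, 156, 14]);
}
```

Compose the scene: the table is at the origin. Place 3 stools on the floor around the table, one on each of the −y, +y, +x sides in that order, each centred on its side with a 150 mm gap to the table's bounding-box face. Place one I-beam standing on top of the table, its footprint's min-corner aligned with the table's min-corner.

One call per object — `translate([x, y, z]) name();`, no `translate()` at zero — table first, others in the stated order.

table();
translate([720, -462, 0]) stool();
translate([720, 798, 0]) stool();
translate([1890, 168, 0]) stool();
translate([0, 0, 780]) I_beam();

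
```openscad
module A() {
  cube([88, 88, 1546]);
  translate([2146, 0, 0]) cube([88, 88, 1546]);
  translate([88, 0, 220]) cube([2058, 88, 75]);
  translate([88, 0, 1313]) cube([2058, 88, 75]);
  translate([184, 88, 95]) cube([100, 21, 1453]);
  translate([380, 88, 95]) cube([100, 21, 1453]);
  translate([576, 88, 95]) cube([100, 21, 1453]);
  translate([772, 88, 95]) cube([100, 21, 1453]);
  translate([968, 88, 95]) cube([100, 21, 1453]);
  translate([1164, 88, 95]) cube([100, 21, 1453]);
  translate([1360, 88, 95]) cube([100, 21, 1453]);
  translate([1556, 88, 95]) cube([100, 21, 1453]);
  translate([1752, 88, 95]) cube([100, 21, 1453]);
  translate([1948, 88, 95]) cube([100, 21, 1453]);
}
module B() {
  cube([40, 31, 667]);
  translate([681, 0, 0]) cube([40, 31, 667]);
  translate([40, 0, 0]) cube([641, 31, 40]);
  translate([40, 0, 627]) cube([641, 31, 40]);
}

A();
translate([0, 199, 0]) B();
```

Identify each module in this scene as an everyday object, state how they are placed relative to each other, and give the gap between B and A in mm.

A is a fence section. B is a picture frame. The picture frame is on the floor beside the fence section on its +y side. The gap between the picture frame and the fence section is 90 mm.

The picture frame's nearest face is 90 mm from the fence section's +y face.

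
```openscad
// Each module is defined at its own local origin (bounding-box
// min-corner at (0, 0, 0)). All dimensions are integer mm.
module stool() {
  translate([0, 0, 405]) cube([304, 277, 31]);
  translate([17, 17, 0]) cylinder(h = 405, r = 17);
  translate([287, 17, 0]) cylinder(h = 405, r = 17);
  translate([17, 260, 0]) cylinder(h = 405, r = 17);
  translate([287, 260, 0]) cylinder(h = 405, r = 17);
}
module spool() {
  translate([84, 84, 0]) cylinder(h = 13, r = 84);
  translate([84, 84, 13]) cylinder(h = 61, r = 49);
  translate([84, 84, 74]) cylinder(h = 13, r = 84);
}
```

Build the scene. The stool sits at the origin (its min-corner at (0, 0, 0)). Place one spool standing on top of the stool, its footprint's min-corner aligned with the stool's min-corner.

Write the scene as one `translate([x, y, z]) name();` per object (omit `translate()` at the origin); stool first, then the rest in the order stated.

stool();
translate([0, 0, 436]) spool();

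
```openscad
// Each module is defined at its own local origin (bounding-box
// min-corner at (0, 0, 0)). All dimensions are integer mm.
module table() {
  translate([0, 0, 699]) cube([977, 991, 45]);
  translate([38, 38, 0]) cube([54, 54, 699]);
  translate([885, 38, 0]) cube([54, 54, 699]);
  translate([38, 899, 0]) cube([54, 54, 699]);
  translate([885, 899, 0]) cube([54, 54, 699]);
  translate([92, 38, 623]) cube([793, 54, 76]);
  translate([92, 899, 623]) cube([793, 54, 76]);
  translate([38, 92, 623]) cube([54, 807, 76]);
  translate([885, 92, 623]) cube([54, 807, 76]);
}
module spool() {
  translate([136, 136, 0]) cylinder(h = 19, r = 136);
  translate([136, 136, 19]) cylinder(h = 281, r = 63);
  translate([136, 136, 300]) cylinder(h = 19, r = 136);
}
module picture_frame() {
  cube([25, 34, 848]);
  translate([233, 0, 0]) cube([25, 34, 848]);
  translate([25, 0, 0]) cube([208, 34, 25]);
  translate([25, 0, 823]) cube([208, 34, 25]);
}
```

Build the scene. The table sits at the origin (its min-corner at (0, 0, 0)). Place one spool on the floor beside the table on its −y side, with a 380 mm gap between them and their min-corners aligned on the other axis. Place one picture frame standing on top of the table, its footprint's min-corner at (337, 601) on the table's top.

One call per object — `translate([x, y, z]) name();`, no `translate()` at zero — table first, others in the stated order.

table();
translate([0, -652, 0]) spool();
translate([337, 601, 744]) picture_frame();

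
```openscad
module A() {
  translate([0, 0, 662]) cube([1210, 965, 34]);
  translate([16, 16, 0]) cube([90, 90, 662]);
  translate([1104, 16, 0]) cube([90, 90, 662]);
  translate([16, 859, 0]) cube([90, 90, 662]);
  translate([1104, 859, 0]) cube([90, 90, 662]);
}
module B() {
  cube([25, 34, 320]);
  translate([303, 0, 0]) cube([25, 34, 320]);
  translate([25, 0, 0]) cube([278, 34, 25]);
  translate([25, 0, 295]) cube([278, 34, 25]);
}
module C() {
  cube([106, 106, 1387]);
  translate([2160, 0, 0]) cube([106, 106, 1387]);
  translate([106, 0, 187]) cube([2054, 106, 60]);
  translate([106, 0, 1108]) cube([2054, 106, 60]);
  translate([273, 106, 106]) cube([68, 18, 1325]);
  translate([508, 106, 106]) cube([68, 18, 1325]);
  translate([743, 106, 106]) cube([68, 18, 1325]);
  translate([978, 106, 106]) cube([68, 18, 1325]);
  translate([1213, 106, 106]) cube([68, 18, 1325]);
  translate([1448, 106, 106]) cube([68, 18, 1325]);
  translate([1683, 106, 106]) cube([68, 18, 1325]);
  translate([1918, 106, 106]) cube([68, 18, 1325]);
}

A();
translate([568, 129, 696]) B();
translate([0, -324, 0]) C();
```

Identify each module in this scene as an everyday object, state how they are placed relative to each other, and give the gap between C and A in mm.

A is a table. B is a picture frame. C is a fence section. The picture frame is on top of the table. The fence section is on the floor beside the table on its −y side. The gap between the fence section and the table is 200 mm.

The fence section's nearest face is 200 mm from the table's −y face.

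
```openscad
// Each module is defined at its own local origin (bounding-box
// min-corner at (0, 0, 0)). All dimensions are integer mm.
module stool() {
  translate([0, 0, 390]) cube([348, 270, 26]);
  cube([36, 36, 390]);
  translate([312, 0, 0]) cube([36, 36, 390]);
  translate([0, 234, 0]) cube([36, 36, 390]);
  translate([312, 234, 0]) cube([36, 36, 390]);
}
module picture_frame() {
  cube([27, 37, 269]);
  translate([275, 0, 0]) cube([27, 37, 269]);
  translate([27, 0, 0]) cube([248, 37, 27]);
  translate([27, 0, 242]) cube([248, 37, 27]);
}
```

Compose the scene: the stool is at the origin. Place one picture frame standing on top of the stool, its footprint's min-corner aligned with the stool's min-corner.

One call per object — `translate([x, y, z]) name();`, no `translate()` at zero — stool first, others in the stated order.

stool();
translate([0, 0, 416]) picture_frame();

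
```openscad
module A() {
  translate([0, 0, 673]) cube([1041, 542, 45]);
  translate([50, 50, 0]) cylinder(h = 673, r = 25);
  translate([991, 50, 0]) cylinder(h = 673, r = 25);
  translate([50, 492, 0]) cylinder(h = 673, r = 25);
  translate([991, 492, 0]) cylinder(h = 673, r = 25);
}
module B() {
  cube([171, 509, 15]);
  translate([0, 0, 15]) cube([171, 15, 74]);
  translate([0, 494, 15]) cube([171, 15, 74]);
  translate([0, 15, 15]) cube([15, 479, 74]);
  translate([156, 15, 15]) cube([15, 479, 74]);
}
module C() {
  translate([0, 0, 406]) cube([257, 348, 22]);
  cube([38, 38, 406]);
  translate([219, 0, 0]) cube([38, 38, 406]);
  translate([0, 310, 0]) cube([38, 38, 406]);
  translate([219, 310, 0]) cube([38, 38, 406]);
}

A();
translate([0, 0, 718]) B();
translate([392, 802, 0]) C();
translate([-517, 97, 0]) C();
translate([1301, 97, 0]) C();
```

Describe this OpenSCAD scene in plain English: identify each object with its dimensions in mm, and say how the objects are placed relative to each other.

A is a table: top 1041 mm (x) × 542 mm (y), 45 mm thick, upper face at z = 718 mm, on four round legs of 50 mm diameter, each leg's bounding box inset 25 mm from the nearest pair of top edges, running from z = 0 to the bottom of the top.

B is an open storage box with external size 171×509×89 mm and wall thickness 15 mm (the base is also 15 mm thick). The base covers the whole footprint; the four walls stand on the base, with the y-facing walls full-width and the x-facing walls fitting between their inner faces.

C is a simple wooden stool: a rectangular seat 257 mm (x) by 348 mm (y), 22 mm thick, top face at z = 428 mm, on four square legs, each 38×38 mm in cross-section. The legs rest on z = 0, each flush with a corner of the seat.

The open box is on top of the table. Three stools sit around the table at the +y, −x, +x sides.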